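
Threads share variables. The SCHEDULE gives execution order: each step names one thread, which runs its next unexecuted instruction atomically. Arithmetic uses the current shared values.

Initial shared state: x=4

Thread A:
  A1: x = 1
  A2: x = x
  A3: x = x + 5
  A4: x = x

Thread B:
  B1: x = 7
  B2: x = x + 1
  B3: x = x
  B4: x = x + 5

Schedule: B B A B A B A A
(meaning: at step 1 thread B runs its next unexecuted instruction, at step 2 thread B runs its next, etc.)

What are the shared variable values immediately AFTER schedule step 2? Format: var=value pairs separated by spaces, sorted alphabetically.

Answer: x=8

Derivation:
Step 1: thread B executes B1 (x = 7). Shared: x=7. PCs: A@0 B@1
Step 2: thread B executes B2 (x = x + 1). Shared: x=8. PCs: A@0 B@2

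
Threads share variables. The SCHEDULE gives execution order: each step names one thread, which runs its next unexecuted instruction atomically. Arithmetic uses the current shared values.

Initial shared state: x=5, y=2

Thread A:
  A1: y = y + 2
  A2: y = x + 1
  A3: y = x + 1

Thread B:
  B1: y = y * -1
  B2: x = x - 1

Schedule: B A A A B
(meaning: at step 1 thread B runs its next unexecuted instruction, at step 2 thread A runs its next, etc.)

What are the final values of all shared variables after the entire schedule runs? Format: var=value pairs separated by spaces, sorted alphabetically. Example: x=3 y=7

Step 1: thread B executes B1 (y = y * -1). Shared: x=5 y=-2. PCs: A@0 B@1
Step 2: thread A executes A1 (y = y + 2). Shared: x=5 y=0. PCs: A@1 B@1
Step 3: thread A executes A2 (y = x + 1). Shared: x=5 y=6. PCs: A@2 B@1
Step 4: thread A executes A3 (y = x + 1). Shared: x=5 y=6. PCs: A@3 B@1
Step 5: thread B executes B2 (x = x - 1). Shared: x=4 y=6. PCs: A@3 B@2

Answer: x=4 y=6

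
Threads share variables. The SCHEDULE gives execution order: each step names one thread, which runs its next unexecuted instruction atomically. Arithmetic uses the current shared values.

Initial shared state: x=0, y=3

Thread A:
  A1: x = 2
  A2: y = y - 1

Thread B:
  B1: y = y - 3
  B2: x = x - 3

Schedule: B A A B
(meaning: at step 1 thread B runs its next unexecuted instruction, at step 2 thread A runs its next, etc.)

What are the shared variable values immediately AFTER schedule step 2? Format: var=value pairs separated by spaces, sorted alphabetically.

Answer: x=2 y=0

Derivation:
Step 1: thread B executes B1 (y = y - 3). Shared: x=0 y=0. PCs: A@0 B@1
Step 2: thread A executes A1 (x = 2). Shared: x=2 y=0. PCs: A@1 B@1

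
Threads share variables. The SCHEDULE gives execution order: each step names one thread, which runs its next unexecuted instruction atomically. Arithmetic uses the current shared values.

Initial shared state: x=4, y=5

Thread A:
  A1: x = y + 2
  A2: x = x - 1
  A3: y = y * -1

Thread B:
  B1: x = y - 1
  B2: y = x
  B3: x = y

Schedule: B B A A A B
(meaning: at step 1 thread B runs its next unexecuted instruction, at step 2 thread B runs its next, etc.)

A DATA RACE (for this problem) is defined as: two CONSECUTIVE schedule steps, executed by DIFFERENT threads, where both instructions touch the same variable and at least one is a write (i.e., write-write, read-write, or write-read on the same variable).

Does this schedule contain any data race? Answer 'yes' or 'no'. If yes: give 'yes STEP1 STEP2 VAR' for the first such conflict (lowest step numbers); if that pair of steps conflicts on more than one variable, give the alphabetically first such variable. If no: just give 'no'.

Steps 1,2: same thread (B). No race.
Steps 2,3: B(y = x) vs A(x = y + 2). RACE on x (R-W), y (W-R). Multiple vars; alphabetically first is x.
Steps 3,4: same thread (A). No race.
Steps 4,5: same thread (A). No race.
Steps 5,6: A(y = y * -1) vs B(x = y). RACE on y (W-R).
First conflict at steps 2,3.

Answer: yes 2 3 x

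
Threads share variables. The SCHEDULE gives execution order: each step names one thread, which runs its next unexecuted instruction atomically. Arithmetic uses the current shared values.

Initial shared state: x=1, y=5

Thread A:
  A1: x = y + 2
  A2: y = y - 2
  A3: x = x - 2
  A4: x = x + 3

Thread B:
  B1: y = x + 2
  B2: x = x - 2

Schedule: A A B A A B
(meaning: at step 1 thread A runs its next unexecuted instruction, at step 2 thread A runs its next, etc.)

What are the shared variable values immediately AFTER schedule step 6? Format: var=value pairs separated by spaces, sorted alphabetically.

Step 1: thread A executes A1 (x = y + 2). Shared: x=7 y=5. PCs: A@1 B@0
Step 2: thread A executes A2 (y = y - 2). Shared: x=7 y=3. PCs: A@2 B@0
Step 3: thread B executes B1 (y = x + 2). Shared: x=7 y=9. PCs: A@2 B@1
Step 4: thread A executes A3 (x = x - 2). Shared: x=5 y=9. PCs: A@3 B@1
Step 5: thread A executes A4 (x = x + 3). Shared: x=8 y=9. PCs: A@4 B@1
Step 6: thread B executes B2 (x = x - 2). Shared: x=6 y=9. PCs: A@4 B@2

Answer: x=6 y=9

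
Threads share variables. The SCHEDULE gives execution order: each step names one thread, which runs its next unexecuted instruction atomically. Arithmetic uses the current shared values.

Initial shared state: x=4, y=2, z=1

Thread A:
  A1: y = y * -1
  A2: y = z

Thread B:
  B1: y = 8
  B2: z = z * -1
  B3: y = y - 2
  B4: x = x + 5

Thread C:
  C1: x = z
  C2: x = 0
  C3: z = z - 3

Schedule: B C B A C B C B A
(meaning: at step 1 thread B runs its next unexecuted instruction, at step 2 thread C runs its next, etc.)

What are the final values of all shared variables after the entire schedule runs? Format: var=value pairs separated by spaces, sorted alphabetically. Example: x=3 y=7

Step 1: thread B executes B1 (y = 8). Shared: x=4 y=8 z=1. PCs: A@0 B@1 C@0
Step 2: thread C executes C1 (x = z). Shared: x=1 y=8 z=1. PCs: A@0 B@1 C@1
Step 3: thread B executes B2 (z = z * -1). Shared: x=1 y=8 z=-1. PCs: A@0 B@2 C@1
Step 4: thread A executes A1 (y = y * -1). Shared: x=1 y=-8 z=-1. PCs: A@1 B@2 C@1
Step 5: thread C executes C2 (x = 0). Shared: x=0 y=-8 z=-1. PCs: A@1 B@2 C@2
Step 6: thread B executes B3 (y = y - 2). Shared: x=0 y=-10 z=-1. PCs: A@1 B@3 C@2
Step 7: thread C executes C3 (z = z - 3). Shared: x=0 y=-10 z=-4. PCs: A@1 B@3 C@3
Step 8: thread B executes B4 (x = x + 5). Shared: x=5 y=-10 z=-4. PCs: A@1 B@4 C@3
Step 9: thread A executes A2 (y = z). Shared: x=5 y=-4 z=-4. PCs: A@2 B@4 C@3

Answer: x=5 y=-4 z=-4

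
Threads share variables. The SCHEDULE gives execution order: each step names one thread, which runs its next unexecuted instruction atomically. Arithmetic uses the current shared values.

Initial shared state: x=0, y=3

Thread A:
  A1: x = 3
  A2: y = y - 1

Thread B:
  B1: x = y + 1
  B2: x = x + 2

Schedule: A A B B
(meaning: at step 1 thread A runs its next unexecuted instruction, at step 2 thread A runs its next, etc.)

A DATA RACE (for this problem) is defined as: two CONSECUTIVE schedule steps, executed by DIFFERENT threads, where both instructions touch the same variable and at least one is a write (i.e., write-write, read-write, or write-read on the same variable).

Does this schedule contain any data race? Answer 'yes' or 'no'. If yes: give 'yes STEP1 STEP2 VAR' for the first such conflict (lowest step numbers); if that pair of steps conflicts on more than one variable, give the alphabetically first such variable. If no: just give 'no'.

Answer: yes 2 3 y

Derivation:
Steps 1,2: same thread (A). No race.
Steps 2,3: A(y = y - 1) vs B(x = y + 1). RACE on y (W-R).
Steps 3,4: same thread (B). No race.
First conflict at steps 2,3.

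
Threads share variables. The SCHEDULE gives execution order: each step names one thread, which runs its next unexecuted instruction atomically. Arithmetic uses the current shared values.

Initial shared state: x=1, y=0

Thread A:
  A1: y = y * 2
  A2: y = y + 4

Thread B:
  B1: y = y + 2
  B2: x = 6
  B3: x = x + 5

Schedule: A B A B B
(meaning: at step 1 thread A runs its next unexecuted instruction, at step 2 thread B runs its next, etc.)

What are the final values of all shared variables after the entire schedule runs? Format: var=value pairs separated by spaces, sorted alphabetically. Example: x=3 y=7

Step 1: thread A executes A1 (y = y * 2). Shared: x=1 y=0. PCs: A@1 B@0
Step 2: thread B executes B1 (y = y + 2). Shared: x=1 y=2. PCs: A@1 B@1
Step 3: thread A executes A2 (y = y + 4). Shared: x=1 y=6. PCs: A@2 B@1
Step 4: thread B executes B2 (x = 6). Shared: x=6 y=6. PCs: A@2 B@2
Step 5: thread B executes B3 (x = x + 5). Shared: x=11 y=6. PCs: A@2 B@3

Answer: x=11 y=6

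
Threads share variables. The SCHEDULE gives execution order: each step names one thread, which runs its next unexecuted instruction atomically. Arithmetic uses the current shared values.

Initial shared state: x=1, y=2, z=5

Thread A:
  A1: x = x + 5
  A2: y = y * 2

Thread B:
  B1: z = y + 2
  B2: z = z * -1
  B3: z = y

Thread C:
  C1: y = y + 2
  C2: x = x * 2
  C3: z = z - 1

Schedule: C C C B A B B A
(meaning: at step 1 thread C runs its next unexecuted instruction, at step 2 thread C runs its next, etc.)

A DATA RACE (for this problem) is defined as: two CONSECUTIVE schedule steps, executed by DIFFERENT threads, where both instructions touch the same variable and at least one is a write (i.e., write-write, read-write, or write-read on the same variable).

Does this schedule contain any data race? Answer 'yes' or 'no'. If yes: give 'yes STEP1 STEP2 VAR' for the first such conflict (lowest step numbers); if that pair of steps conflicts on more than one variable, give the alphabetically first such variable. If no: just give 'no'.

Answer: yes 3 4 z

Derivation:
Steps 1,2: same thread (C). No race.
Steps 2,3: same thread (C). No race.
Steps 3,4: C(z = z - 1) vs B(z = y + 2). RACE on z (W-W).
Steps 4,5: B(r=y,w=z) vs A(r=x,w=x). No conflict.
Steps 5,6: A(r=x,w=x) vs B(r=z,w=z). No conflict.
Steps 6,7: same thread (B). No race.
Steps 7,8: B(z = y) vs A(y = y * 2). RACE on y (R-W).
First conflict at steps 3,4.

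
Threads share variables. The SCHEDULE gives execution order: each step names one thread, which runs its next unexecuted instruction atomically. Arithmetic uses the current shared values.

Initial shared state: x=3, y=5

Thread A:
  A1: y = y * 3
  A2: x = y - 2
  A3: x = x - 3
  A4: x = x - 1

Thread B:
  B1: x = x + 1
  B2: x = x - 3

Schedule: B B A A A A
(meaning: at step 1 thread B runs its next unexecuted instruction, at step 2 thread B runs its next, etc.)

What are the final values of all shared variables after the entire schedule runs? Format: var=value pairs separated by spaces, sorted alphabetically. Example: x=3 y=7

Answer: x=9 y=15

Derivation:
Step 1: thread B executes B1 (x = x + 1). Shared: x=4 y=5. PCs: A@0 B@1
Step 2: thread B executes B2 (x = x - 3). Shared: x=1 y=5. PCs: A@0 B@2
Step 3: thread A executes A1 (y = y * 3). Shared: x=1 y=15. PCs: A@1 B@2
Step 4: thread A executes A2 (x = y - 2). Shared: x=13 y=15. PCs: A@2 B@2
Step 5: thread A executes A3 (x = x - 3). Shared: x=10 y=15. PCs: A@3 B@2
Step 6: thread A executes A4 (x = x - 1). Shared: x=9 y=15. PCs: A@4 B@2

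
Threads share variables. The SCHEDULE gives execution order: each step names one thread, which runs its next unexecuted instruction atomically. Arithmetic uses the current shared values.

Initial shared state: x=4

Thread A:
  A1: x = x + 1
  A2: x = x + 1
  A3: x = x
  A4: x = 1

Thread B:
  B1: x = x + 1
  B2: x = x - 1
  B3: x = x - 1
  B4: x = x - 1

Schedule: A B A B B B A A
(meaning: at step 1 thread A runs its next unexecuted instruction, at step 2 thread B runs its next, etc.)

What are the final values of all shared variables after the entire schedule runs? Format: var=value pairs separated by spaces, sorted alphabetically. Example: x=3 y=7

Step 1: thread A executes A1 (x = x + 1). Shared: x=5. PCs: A@1 B@0
Step 2: thread B executes B1 (x = x + 1). Shared: x=6. PCs: A@1 B@1
Step 3: thread A executes A2 (x = x + 1). Shared: x=7. PCs: A@2 B@1
Step 4: thread B executes B2 (x = x - 1). Shared: x=6. PCs: A@2 B@2
Step 5: thread B executes B3 (x = x - 1). Shared: x=5. PCs: A@2 B@3
Step 6: thread B executes B4 (x = x - 1). Shared: x=4. PCs: A@2 B@4
Step 7: thread A executes A3 (x = x). Shared: x=4. PCs: A@3 B@4
Step 8: thread A executes A4 (x = 1). Shared: x=1. PCs: A@4 B@4

Answer: x=1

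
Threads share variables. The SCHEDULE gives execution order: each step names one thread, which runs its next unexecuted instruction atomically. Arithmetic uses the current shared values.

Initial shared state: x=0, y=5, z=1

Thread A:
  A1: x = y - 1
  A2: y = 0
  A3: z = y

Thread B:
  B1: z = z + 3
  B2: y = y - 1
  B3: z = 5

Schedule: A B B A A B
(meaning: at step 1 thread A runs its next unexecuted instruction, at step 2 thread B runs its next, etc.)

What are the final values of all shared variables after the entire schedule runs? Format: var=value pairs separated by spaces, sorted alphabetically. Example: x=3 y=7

Step 1: thread A executes A1 (x = y - 1). Shared: x=4 y=5 z=1. PCs: A@1 B@0
Step 2: thread B executes B1 (z = z + 3). Shared: x=4 y=5 z=4. PCs: A@1 B@1
Step 3: thread B executes B2 (y = y - 1). Shared: x=4 y=4 z=4. PCs: A@1 B@2
Step 4: thread A executes A2 (y = 0). Shared: x=4 y=0 z=4. PCs: A@2 B@2
Step 5: thread A executes A3 (z = y). Shared: x=4 y=0 z=0. PCs: A@3 B@2
Step 6: thread B executes B3 (z = 5). Shared: x=4 y=0 z=5. PCs: A@3 B@3

Answer: x=4 y=0 z=5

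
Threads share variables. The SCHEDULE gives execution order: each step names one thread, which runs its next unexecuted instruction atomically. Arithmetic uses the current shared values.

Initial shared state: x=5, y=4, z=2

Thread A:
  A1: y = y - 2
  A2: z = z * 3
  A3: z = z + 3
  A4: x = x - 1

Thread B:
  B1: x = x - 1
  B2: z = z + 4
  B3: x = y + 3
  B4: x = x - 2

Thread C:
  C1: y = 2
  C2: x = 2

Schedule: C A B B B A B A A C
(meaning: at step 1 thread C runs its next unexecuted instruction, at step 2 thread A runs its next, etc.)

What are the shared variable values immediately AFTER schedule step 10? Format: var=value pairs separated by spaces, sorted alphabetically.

Answer: x=2 y=0 z=21

Derivation:
Step 1: thread C executes C1 (y = 2). Shared: x=5 y=2 z=2. PCs: A@0 B@0 C@1
Step 2: thread A executes A1 (y = y - 2). Shared: x=5 y=0 z=2. PCs: A@1 B@0 C@1
Step 3: thread B executes B1 (x = x - 1). Shared: x=4 y=0 z=2. PCs: A@1 B@1 C@1
Step 4: thread B executes B2 (z = z + 4). Shared: x=4 y=0 z=6. PCs: A@1 B@2 C@1
Step 5: thread B executes B3 (x = y + 3). Shared: x=3 y=0 z=6. PCs: A@1 B@3 C@1
Step 6: thread A executes A2 (z = z * 3). Shared: x=3 y=0 z=18. PCs: A@2 B@3 C@1
Step 7: thread B executes B4 (x = x - 2). Shared: x=1 y=0 z=18. PCs: A@2 B@4 C@1
Step 8: thread A executes A3 (z = z + 3). Shared: x=1 y=0 z=21. PCs: A@3 B@4 C@1
Step 9: thread A executes A4 (x = x - 1). Shared: x=0 y=0 z=21. PCs: A@4 B@4 C@1
Step 10: thread C executes C2 (x = 2). Shared: x=2 y=0 z=21. PCs: A@4 B@4 C@2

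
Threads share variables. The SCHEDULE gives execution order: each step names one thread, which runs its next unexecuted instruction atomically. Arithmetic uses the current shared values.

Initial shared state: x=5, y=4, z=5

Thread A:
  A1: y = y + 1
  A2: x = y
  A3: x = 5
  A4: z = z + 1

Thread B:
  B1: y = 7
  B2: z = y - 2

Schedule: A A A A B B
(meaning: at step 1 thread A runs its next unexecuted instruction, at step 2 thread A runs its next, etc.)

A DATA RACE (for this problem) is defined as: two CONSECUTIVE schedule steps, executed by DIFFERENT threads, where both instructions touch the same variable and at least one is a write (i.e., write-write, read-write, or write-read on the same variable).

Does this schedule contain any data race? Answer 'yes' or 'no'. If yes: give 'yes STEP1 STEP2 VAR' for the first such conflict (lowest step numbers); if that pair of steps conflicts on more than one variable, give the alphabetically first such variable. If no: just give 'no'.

Answer: no

Derivation:
Steps 1,2: same thread (A). No race.
Steps 2,3: same thread (A). No race.
Steps 3,4: same thread (A). No race.
Steps 4,5: A(r=z,w=z) vs B(r=-,w=y). No conflict.
Steps 5,6: same thread (B). No race.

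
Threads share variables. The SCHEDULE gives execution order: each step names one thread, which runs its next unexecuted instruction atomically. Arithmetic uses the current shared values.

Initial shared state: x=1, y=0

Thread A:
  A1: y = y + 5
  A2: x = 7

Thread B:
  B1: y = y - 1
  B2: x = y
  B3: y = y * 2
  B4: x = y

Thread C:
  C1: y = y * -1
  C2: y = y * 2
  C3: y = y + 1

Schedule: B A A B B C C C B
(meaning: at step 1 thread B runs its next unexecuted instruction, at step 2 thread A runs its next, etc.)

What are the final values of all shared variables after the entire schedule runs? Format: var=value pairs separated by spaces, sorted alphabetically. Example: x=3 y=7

Step 1: thread B executes B1 (y = y - 1). Shared: x=1 y=-1. PCs: A@0 B@1 C@0
Step 2: thread A executes A1 (y = y + 5). Shared: x=1 y=4. PCs: A@1 B@1 C@0
Step 3: thread A executes A2 (x = 7). Shared: x=7 y=4. PCs: A@2 B@1 C@0
Step 4: thread B executes B2 (x = y). Shared: x=4 y=4. PCs: A@2 B@2 C@0
Step 5: thread B executes B3 (y = y * 2). Shared: x=4 y=8. PCs: A@2 B@3 C@0
Step 6: thread C executes C1 (y = y * -1). Shared: x=4 y=-8. PCs: A@2 B@3 C@1
Step 7: thread C executes C2 (y = y * 2). Shared: x=4 y=-16. PCs: A@2 B@3 C@2
Step 8: thread C executes C3 (y = y + 1). Shared: x=4 y=-15. PCs: A@2 B@3 C@3
Step 9: thread B executes B4 (x = y). Shared: x=-15 y=-15. PCs: A@2 B@4 C@3

Answer: x=-15 y=-15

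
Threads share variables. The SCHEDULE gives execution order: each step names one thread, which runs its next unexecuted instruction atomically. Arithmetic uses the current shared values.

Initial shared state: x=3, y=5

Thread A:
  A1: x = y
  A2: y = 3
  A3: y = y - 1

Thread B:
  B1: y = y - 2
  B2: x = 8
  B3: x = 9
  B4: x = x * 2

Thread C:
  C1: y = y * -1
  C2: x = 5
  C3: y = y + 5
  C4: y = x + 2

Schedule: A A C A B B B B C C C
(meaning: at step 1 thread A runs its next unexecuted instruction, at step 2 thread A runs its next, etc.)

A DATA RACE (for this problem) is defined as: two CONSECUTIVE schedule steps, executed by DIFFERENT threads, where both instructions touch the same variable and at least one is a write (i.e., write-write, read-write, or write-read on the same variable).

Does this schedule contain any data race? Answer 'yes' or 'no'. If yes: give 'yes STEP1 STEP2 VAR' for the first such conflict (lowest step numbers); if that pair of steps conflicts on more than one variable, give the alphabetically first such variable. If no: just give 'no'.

Answer: yes 2 3 y

Derivation:
Steps 1,2: same thread (A). No race.
Steps 2,3: A(y = 3) vs C(y = y * -1). RACE on y (W-W).
Steps 3,4: C(y = y * -1) vs A(y = y - 1). RACE on y (W-W).
Steps 4,5: A(y = y - 1) vs B(y = y - 2). RACE on y (W-W).
Steps 5,6: same thread (B). No race.
Steps 6,7: same thread (B). No race.
Steps 7,8: same thread (B). No race.
Steps 8,9: B(x = x * 2) vs C(x = 5). RACE on x (W-W).
Steps 9,10: same thread (C). No race.
Steps 10,11: same thread (C). No race.
First conflict at steps 2,3.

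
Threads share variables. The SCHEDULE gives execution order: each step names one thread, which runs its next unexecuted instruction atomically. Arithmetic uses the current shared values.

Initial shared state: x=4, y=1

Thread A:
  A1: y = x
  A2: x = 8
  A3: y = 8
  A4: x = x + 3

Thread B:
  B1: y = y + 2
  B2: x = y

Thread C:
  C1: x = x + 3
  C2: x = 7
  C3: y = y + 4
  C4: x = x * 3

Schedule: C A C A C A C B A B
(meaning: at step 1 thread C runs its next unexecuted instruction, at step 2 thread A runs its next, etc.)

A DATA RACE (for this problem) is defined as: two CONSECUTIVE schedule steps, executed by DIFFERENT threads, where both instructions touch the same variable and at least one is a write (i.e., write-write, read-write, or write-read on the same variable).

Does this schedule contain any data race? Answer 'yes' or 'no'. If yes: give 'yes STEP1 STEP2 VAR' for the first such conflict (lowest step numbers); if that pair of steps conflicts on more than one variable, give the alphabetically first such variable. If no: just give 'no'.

Steps 1,2: C(x = x + 3) vs A(y = x). RACE on x (W-R).
Steps 2,3: A(y = x) vs C(x = 7). RACE on x (R-W).
Steps 3,4: C(x = 7) vs A(x = 8). RACE on x (W-W).
Steps 4,5: A(r=-,w=x) vs C(r=y,w=y). No conflict.
Steps 5,6: C(y = y + 4) vs A(y = 8). RACE on y (W-W).
Steps 6,7: A(r=-,w=y) vs C(r=x,w=x). No conflict.
Steps 7,8: C(r=x,w=x) vs B(r=y,w=y). No conflict.
Steps 8,9: B(r=y,w=y) vs A(r=x,w=x). No conflict.
Steps 9,10: A(x = x + 3) vs B(x = y). RACE on x (W-W).
First conflict at steps 1,2.

Answer: yes 1 2 x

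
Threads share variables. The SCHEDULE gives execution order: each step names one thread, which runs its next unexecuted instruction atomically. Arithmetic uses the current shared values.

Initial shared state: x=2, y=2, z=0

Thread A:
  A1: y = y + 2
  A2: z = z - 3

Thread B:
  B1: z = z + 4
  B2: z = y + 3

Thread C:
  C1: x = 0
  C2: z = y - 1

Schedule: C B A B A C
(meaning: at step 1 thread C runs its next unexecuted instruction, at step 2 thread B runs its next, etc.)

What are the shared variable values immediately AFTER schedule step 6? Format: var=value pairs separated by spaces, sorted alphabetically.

Answer: x=0 y=4 z=3

Derivation:
Step 1: thread C executes C1 (x = 0). Shared: x=0 y=2 z=0. PCs: A@0 B@0 C@1
Step 2: thread B executes B1 (z = z + 4). Shared: x=0 y=2 z=4. PCs: A@0 B@1 C@1
Step 3: thread A executes A1 (y = y + 2). Shared: x=0 y=4 z=4. PCs: A@1 B@1 C@1
Step 4: thread B executes B2 (z = y + 3). Shared: x=0 y=4 z=7. PCs: A@1 B@2 C@1
Step 5: thread A executes A2 (z = z - 3). Shared: x=0 y=4 z=4. PCs: A@2 B@2 C@1
Step 6: thread C executes C2 (z = y - 1). Shared: x=0 y=4 z=3. PCs: A@2 B@2 C@2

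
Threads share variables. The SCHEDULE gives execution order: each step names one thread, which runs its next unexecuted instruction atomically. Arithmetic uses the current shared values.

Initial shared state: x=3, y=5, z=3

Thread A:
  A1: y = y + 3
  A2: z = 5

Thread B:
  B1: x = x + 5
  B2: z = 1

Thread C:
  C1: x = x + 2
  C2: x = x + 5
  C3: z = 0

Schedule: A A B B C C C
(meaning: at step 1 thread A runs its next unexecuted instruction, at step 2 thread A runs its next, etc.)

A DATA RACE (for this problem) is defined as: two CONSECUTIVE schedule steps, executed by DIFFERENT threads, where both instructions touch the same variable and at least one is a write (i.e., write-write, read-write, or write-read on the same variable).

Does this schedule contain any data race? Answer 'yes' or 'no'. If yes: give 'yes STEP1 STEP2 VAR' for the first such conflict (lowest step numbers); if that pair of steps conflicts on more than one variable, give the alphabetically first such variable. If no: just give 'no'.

Steps 1,2: same thread (A). No race.
Steps 2,3: A(r=-,w=z) vs B(r=x,w=x). No conflict.
Steps 3,4: same thread (B). No race.
Steps 4,5: B(r=-,w=z) vs C(r=x,w=x). No conflict.
Steps 5,6: same thread (C). No race.
Steps 6,7: same thread (C). No race.

Answer: no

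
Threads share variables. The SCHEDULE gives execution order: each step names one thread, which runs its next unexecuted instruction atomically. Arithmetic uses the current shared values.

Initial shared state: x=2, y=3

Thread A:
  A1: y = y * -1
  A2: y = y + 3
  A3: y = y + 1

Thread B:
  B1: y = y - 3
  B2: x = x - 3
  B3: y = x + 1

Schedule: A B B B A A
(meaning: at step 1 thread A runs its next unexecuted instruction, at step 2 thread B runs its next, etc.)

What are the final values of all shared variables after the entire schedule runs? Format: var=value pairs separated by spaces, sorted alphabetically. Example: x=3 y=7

Answer: x=-1 y=4

Derivation:
Step 1: thread A executes A1 (y = y * -1). Shared: x=2 y=-3. PCs: A@1 B@0
Step 2: thread B executes B1 (y = y - 3). Shared: x=2 y=-6. PCs: A@1 B@1
Step 3: thread B executes B2 (x = x - 3). Shared: x=-1 y=-6. PCs: A@1 B@2
Step 4: thread B executes B3 (y = x + 1). Shared: x=-1 y=0. PCs: A@1 B@3
Step 5: thread A executes A2 (y = y + 3). Shared: x=-1 y=3. PCs: A@2 B@3
Step 6: thread A executes A3 (y = y + 1). Shared: x=-1 y=4. PCs: A@3 B@3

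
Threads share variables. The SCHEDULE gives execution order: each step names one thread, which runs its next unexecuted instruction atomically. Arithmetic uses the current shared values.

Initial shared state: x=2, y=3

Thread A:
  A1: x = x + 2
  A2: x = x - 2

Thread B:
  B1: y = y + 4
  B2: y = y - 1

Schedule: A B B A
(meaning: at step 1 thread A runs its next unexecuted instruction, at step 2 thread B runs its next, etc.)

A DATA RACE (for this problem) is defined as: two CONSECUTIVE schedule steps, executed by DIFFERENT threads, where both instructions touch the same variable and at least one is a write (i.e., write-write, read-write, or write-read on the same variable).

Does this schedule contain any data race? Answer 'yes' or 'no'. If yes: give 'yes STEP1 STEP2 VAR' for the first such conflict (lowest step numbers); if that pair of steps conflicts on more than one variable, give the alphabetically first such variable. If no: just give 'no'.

Answer: no

Derivation:
Steps 1,2: A(r=x,w=x) vs B(r=y,w=y). No conflict.
Steps 2,3: same thread (B). No race.
Steps 3,4: B(r=y,w=y) vs A(r=x,w=x). No conflict.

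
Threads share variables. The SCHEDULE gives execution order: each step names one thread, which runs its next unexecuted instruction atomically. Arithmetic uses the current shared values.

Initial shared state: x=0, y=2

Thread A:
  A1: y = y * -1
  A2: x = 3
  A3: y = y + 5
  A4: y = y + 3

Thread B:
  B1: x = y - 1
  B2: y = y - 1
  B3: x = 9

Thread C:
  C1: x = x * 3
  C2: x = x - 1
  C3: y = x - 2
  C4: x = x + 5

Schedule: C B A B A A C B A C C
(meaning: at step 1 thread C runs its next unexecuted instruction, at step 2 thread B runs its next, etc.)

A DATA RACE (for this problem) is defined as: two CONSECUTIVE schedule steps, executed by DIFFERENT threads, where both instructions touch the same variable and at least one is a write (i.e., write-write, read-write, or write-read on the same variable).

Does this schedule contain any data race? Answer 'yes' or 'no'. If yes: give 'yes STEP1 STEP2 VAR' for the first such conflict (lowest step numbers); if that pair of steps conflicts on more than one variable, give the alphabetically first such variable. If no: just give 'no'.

Steps 1,2: C(x = x * 3) vs B(x = y - 1). RACE on x (W-W).
Steps 2,3: B(x = y - 1) vs A(y = y * -1). RACE on y (R-W).
Steps 3,4: A(y = y * -1) vs B(y = y - 1). RACE on y (W-W).
Steps 4,5: B(r=y,w=y) vs A(r=-,w=x). No conflict.
Steps 5,6: same thread (A). No race.
Steps 6,7: A(r=y,w=y) vs C(r=x,w=x). No conflict.
Steps 7,8: C(x = x - 1) vs B(x = 9). RACE on x (W-W).
Steps 8,9: B(r=-,w=x) vs A(r=y,w=y). No conflict.
Steps 9,10: A(y = y + 3) vs C(y = x - 2). RACE on y (W-W).
Steps 10,11: same thread (C). No race.
First conflict at steps 1,2.

Answer: yes 1 2 x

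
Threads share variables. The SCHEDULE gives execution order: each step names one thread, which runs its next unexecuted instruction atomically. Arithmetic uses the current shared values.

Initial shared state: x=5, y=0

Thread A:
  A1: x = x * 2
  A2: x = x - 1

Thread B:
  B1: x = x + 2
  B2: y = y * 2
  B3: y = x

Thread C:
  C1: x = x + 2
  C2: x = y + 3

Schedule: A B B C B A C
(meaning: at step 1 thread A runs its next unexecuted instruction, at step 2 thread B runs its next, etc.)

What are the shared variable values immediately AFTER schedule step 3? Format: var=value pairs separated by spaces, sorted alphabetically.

Step 1: thread A executes A1 (x = x * 2). Shared: x=10 y=0. PCs: A@1 B@0 C@0
Step 2: thread B executes B1 (x = x + 2). Shared: x=12 y=0. PCs: A@1 B@1 C@0
Step 3: thread B executes B2 (y = y * 2). Shared: x=12 y=0. PCs: A@1 B@2 C@0

Answer: x=12 y=0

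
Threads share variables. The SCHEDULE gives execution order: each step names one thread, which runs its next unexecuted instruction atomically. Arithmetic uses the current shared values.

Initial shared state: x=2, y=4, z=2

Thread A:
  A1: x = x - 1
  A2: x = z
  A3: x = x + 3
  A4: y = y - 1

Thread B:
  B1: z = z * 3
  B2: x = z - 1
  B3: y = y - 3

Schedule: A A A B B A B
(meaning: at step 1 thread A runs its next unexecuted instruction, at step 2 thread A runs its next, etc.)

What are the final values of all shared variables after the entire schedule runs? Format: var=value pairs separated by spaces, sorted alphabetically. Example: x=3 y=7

Answer: x=5 y=0 z=6

Derivation:
Step 1: thread A executes A1 (x = x - 1). Shared: x=1 y=4 z=2. PCs: A@1 B@0
Step 2: thread A executes A2 (x = z). Shared: x=2 y=4 z=2. PCs: A@2 B@0
Step 3: thread A executes A3 (x = x + 3). Shared: x=5 y=4 z=2. PCs: A@3 B@0
Step 4: thread B executes B1 (z = z * 3). Shared: x=5 y=4 z=6. PCs: A@3 B@1
Step 5: thread B executes B2 (x = z - 1). Shared: x=5 y=4 z=6. PCs: A@3 B@2
Step 6: thread A executes A4 (y = y - 1). Shared: x=5 y=3 z=6. PCs: A@4 B@2
Step 7: thread B executes B3 (y = y - 3). Shared: x=5 y=0 z=6. PCs: A@4 B@3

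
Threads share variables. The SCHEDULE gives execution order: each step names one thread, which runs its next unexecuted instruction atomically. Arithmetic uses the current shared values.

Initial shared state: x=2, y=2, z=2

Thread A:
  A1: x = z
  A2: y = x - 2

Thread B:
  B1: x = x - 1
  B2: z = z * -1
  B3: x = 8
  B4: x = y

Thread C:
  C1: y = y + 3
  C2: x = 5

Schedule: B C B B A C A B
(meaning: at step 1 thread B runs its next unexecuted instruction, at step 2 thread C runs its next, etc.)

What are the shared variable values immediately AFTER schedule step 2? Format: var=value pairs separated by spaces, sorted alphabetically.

Step 1: thread B executes B1 (x = x - 1). Shared: x=1 y=2 z=2. PCs: A@0 B@1 C@0
Step 2: thread C executes C1 (y = y + 3). Shared: x=1 y=5 z=2. PCs: A@0 B@1 C@1

Answer: x=1 y=5 z=2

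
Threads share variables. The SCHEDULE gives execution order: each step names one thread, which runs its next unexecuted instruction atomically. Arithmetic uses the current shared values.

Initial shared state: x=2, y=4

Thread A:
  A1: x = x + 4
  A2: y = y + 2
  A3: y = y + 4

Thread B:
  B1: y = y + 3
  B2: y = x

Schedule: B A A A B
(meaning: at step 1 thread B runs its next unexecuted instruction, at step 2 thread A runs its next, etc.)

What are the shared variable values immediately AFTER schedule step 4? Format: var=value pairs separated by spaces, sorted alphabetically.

Step 1: thread B executes B1 (y = y + 3). Shared: x=2 y=7. PCs: A@0 B@1
Step 2: thread A executes A1 (x = x + 4). Shared: x=6 y=7. PCs: A@1 B@1
Step 3: thread A executes A2 (y = y + 2). Shared: x=6 y=9. PCs: A@2 B@1
Step 4: thread A executes A3 (y = y + 4). Shared: x=6 y=13. PCs: A@3 B@1

Answer: x=6 y=13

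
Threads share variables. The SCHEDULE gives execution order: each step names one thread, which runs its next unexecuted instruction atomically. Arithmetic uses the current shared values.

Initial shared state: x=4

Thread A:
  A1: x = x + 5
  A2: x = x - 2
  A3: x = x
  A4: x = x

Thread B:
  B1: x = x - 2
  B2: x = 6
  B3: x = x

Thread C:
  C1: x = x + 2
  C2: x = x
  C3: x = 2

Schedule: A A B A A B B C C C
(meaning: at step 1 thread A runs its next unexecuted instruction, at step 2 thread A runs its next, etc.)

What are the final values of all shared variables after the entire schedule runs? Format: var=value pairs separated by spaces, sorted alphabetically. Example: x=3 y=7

Step 1: thread A executes A1 (x = x + 5). Shared: x=9. PCs: A@1 B@0 C@0
Step 2: thread A executes A2 (x = x - 2). Shared: x=7. PCs: A@2 B@0 C@0
Step 3: thread B executes B1 (x = x - 2). Shared: x=5. PCs: A@2 B@1 C@0
Step 4: thread A executes A3 (x = x). Shared: x=5. PCs: A@3 B@1 C@0
Step 5: thread A executes A4 (x = x). Shared: x=5. PCs: A@4 B@1 C@0
Step 6: thread B executes B2 (x = 6). Shared: x=6. PCs: A@4 B@2 C@0
Step 7: thread B executes B3 (x = x). Shared: x=6. PCs: A@4 B@3 C@0
Step 8: thread C executes C1 (x = x + 2). Shared: x=8. PCs: A@4 B@3 C@1
Step 9: thread C executes C2 (x = x). Shared: x=8. PCs: A@4 B@3 C@2
Step 10: thread C executes C3 (x = 2). Shared: x=2. PCs: A@4 B@3 C@3

Answer: x=2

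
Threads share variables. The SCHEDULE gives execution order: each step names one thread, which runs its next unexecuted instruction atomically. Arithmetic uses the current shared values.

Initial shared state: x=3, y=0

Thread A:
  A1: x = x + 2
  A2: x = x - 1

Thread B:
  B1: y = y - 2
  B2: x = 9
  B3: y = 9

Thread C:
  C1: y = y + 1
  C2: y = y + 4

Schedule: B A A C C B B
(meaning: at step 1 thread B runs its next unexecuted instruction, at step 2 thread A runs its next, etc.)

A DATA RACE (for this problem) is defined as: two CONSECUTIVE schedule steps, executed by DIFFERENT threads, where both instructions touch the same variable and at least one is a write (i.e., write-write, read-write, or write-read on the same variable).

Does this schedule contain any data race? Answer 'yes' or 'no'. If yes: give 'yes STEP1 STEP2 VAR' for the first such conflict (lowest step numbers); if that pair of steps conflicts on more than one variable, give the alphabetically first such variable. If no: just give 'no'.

Answer: no

Derivation:
Steps 1,2: B(r=y,w=y) vs A(r=x,w=x). No conflict.
Steps 2,3: same thread (A). No race.
Steps 3,4: A(r=x,w=x) vs C(r=y,w=y). No conflict.
Steps 4,5: same thread (C). No race.
Steps 5,6: C(r=y,w=y) vs B(r=-,w=x). No conflict.
Steps 6,7: same thread (B). No race.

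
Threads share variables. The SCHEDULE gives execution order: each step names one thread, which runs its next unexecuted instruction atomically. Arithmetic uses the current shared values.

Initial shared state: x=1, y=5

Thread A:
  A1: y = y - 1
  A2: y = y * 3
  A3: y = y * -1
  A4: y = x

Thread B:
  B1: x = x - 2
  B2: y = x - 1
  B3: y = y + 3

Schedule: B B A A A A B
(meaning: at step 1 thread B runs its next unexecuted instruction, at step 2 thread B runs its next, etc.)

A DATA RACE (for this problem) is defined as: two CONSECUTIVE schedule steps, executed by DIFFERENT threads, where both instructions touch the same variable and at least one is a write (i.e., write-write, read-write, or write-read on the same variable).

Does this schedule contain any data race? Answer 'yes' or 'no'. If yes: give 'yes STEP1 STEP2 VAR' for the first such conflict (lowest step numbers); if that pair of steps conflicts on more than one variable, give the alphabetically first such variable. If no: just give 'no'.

Answer: yes 2 3 y

Derivation:
Steps 1,2: same thread (B). No race.
Steps 2,3: B(y = x - 1) vs A(y = y - 1). RACE on y (W-W).
Steps 3,4: same thread (A). No race.
Steps 4,5: same thread (A). No race.
Steps 5,6: same thread (A). No race.
Steps 6,7: A(y = x) vs B(y = y + 3). RACE on y (W-W).
First conflict at steps 2,3.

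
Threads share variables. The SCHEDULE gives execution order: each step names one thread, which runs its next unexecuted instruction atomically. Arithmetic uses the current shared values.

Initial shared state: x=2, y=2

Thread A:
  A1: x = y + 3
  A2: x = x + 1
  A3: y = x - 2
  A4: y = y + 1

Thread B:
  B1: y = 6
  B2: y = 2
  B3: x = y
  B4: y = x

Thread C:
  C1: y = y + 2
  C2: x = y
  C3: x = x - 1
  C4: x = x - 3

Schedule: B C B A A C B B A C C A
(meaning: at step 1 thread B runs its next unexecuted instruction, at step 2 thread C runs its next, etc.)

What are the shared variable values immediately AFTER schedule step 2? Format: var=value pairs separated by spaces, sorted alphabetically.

Step 1: thread B executes B1 (y = 6). Shared: x=2 y=6. PCs: A@0 B@1 C@0
Step 2: thread C executes C1 (y = y + 2). Shared: x=2 y=8. PCs: A@0 B@1 C@1

Answer: x=2 y=8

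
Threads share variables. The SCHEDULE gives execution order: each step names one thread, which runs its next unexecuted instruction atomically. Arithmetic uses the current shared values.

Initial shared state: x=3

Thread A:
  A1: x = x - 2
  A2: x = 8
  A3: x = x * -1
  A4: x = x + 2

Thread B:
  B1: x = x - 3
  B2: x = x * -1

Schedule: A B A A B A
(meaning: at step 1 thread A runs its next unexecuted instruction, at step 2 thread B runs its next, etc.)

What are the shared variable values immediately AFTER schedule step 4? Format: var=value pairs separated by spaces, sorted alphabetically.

Answer: x=-8

Derivation:
Step 1: thread A executes A1 (x = x - 2). Shared: x=1. PCs: A@1 B@0
Step 2: thread B executes B1 (x = x - 3). Shared: x=-2. PCs: A@1 B@1
Step 3: thread A executes A2 (x = 8). Shared: x=8. PCs: A@2 B@1
Step 4: thread A executes A3 (x = x * -1). Shared: x=-8. PCs: A@3 B@1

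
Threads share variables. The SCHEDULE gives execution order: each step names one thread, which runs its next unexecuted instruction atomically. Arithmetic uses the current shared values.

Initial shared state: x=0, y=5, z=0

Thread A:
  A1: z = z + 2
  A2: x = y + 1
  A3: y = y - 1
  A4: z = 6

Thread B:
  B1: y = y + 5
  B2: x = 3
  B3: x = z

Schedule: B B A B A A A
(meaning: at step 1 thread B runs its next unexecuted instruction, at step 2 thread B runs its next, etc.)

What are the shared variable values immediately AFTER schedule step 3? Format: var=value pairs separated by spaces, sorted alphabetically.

Answer: x=3 y=10 z=2

Derivation:
Step 1: thread B executes B1 (y = y + 5). Shared: x=0 y=10 z=0. PCs: A@0 B@1
Step 2: thread B executes B2 (x = 3). Shared: x=3 y=10 z=0. PCs: A@0 B@2
Step 3: thread A executes A1 (z = z + 2). Shared: x=3 y=10 z=2. PCs: A@1 B@2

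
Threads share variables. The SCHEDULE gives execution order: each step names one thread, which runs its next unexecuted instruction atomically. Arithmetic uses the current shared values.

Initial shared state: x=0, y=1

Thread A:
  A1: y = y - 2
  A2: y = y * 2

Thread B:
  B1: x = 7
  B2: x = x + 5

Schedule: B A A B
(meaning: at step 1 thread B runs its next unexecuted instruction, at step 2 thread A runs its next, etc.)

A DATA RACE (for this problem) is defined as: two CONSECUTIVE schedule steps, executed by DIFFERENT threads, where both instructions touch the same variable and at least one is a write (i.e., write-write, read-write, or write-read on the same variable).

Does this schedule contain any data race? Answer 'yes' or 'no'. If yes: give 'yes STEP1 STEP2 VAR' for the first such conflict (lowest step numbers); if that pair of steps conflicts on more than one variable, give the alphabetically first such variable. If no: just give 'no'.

Steps 1,2: B(r=-,w=x) vs A(r=y,w=y). No conflict.
Steps 2,3: same thread (A). No race.
Steps 3,4: A(r=y,w=y) vs B(r=x,w=x). No conflict.

Answer: no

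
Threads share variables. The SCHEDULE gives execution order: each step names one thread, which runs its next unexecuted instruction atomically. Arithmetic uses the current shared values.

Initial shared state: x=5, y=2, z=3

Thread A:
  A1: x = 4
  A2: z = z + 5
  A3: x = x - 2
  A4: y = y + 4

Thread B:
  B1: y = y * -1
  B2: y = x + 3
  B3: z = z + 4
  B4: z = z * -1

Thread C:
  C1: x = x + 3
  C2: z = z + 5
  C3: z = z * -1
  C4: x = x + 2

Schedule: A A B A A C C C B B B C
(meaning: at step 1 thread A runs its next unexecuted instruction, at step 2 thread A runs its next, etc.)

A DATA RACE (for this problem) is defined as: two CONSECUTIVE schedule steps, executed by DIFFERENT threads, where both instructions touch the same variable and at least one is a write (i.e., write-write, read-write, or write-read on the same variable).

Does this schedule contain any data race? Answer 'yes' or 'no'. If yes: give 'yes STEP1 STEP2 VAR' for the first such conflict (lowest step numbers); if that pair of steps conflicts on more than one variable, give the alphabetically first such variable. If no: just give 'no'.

Answer: no

Derivation:
Steps 1,2: same thread (A). No race.
Steps 2,3: A(r=z,w=z) vs B(r=y,w=y). No conflict.
Steps 3,4: B(r=y,w=y) vs A(r=x,w=x). No conflict.
Steps 4,5: same thread (A). No race.
Steps 5,6: A(r=y,w=y) vs C(r=x,w=x). No conflict.
Steps 6,7: same thread (C). No race.
Steps 7,8: same thread (C). No race.
Steps 8,9: C(r=z,w=z) vs B(r=x,w=y). No conflict.
Steps 9,10: same thread (B). No race.
Steps 10,11: same thread (B). No race.
Steps 11,12: B(r=z,w=z) vs C(r=x,w=x). No conflict.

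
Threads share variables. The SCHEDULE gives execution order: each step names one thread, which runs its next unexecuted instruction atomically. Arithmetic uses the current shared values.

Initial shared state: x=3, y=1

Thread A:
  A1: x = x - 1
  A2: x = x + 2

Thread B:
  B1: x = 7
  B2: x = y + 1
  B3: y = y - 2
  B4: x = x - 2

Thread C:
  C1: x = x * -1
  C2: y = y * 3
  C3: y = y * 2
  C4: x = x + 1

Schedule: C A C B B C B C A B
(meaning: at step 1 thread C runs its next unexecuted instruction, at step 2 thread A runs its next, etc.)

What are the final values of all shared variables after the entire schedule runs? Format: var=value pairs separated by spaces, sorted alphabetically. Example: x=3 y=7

Answer: x=5 y=4

Derivation:
Step 1: thread C executes C1 (x = x * -1). Shared: x=-3 y=1. PCs: A@0 B@0 C@1
Step 2: thread A executes A1 (x = x - 1). Shared: x=-4 y=1. PCs: A@1 B@0 C@1
Step 3: thread C executes C2 (y = y * 3). Shared: x=-4 y=3. PCs: A@1 B@0 C@2
Step 4: thread B executes B1 (x = 7). Shared: x=7 y=3. PCs: A@1 B@1 C@2
Step 5: thread B executes B2 (x = y + 1). Shared: x=4 y=3. PCs: A@1 B@2 C@2
Step 6: thread C executes C3 (y = y * 2). Shared: x=4 y=6. PCs: A@1 B@2 C@3
Step 7: thread B executes B3 (y = y - 2). Shared: x=4 y=4. PCs: A@1 B@3 C@3
Step 8: thread C executes C4 (x = x + 1). Shared: x=5 y=4. PCs: A@1 B@3 C@4
Step 9: thread A executes A2 (x = x + 2). Shared: x=7 y=4. PCs: A@2 B@3 C@4
Step 10: thread B executes B4 (x = x - 2). Shared: x=5 y=4. PCs: A@2 B@4 C@4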